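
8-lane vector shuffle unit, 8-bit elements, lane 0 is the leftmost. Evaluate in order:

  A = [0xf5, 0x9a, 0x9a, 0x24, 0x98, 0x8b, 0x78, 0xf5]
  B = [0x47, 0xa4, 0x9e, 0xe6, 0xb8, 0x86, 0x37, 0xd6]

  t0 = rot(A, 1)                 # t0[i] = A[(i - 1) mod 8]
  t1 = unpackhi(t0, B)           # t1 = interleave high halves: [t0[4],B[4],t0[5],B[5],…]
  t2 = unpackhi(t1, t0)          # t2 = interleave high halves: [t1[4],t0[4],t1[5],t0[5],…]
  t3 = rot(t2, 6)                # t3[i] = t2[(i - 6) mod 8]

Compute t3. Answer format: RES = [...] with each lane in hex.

t0 = [0xf5, 0xf5, 0x9a, 0x9a, 0x24, 0x98, 0x8b, 0x78]
t1 = [0x24, 0xb8, 0x98, 0x86, 0x8b, 0x37, 0x78, 0xd6]
t2 = [0x8b, 0x24, 0x37, 0x98, 0x78, 0x8b, 0xd6, 0x78]
t3 = [0x37, 0x98, 0x78, 0x8b, 0xd6, 0x78, 0x8b, 0x24]

RES = [0x37, 0x98, 0x78, 0x8b, 0xd6, 0x78, 0x8b, 0x24]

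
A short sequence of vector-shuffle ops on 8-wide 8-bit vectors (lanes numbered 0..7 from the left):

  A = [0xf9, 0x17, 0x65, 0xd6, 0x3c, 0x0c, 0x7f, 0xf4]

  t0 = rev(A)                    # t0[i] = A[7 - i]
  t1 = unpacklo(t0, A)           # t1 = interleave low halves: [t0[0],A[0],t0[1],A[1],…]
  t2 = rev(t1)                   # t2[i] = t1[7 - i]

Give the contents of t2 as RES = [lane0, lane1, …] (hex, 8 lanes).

→ t0 |f4|7f|0c|3c|d6|65|17|f9|
→ t1 |f4|f9|7f|17|0c|65|3c|d6|
→ t2 |d6|3c|65|0c|17|7f|f9|f4|

RES = [0xd6, 0x3c, 0x65, 0x0c, 0x17, 0x7f, 0xf9, 0xf4]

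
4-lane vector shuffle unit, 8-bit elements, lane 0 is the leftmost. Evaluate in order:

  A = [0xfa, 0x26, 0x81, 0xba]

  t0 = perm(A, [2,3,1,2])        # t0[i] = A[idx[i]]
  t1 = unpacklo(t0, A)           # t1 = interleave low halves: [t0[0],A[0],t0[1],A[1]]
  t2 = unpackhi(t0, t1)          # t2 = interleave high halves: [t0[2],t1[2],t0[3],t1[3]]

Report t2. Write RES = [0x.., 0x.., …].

  t0: 81 ba 26 81
  t1: 81 fa ba 26
  t2: 26 ba 81 26

RES = [ 0x26  0xba  0x81  0x26 ]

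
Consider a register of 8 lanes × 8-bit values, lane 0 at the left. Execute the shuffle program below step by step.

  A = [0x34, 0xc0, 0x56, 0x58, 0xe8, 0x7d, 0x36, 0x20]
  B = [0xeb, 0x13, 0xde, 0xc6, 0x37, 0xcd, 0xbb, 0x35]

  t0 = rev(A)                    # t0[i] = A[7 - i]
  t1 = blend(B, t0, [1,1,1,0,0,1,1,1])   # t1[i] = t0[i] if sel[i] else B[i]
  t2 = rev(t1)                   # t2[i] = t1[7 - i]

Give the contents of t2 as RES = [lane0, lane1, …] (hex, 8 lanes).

t0 = [0x20, 0x36, 0x7d, 0xe8, 0x58, 0x56, 0xc0, 0x34]
t1 = [0x20, 0x36, 0x7d, 0xc6, 0x37, 0x56, 0xc0, 0x34]
t2 = [0x34, 0xc0, 0x56, 0x37, 0xc6, 0x7d, 0x36, 0x20]

RES = [0x34, 0xc0, 0x56, 0x37, 0xc6, 0x7d, 0x36, 0x20]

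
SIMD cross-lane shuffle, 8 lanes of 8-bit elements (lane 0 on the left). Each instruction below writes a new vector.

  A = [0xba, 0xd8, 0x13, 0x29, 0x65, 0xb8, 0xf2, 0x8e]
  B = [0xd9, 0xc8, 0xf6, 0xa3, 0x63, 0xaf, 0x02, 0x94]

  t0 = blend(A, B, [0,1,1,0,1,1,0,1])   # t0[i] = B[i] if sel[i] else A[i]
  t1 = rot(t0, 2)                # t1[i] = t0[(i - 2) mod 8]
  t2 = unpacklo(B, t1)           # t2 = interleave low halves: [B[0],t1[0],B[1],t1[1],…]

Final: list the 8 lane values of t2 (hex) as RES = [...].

  t0: ba c8 f6 29 63 af f2 94
  t1: f2 94 ba c8 f6 29 63 af
  t2: d9 f2 c8 94 f6 ba a3 c8

RES = [ 0xd9  0xf2  0xc8  0x94  0xf6  0xba  0xa3  0xc8 ]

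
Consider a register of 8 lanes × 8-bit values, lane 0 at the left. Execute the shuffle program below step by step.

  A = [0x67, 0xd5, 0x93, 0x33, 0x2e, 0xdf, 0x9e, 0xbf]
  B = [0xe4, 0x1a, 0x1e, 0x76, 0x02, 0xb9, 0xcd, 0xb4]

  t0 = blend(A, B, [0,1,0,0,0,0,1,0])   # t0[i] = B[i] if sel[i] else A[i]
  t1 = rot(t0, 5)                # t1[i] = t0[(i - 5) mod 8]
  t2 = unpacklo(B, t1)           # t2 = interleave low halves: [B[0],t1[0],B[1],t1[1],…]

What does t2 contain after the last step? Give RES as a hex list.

RES = [ 0xe4  0x33  0x1a  0x2e  0x1e  0xdf  0x76  0xcd ]

  t0: 67 1a 93 33 2e df cd bf
  t1: 33 2e df cd bf 67 1a 93
  t2: e4 33 1a 2e 1e df 76 cd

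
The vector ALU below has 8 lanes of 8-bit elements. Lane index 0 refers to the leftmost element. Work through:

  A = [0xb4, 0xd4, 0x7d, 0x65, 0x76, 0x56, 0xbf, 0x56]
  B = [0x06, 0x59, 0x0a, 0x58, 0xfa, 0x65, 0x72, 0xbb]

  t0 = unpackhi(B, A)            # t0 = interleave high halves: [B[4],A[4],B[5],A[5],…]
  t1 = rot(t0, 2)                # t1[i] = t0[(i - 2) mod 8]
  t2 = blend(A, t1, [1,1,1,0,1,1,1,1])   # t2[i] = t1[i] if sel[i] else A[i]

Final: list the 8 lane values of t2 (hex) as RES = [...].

  t0: fa 76 65 56 72 bf bb 56
  t1: bb 56 fa 76 65 56 72 bf
  t2: bb 56 fa 65 65 56 72 bf

RES = [ 0xbb  0x56  0xfa  0x65  0x65  0x56  0x72  0xbf ]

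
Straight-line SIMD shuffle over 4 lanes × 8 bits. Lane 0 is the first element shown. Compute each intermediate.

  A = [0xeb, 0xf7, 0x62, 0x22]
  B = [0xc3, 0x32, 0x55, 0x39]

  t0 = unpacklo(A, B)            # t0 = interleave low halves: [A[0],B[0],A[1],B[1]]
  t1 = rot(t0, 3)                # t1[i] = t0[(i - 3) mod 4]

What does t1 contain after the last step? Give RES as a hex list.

t0 = [0xeb, 0xc3, 0xf7, 0x32]
t1 = [0xc3, 0xf7, 0x32, 0xeb]

RES = [ 0xc3  0xf7  0x32  0xeb ]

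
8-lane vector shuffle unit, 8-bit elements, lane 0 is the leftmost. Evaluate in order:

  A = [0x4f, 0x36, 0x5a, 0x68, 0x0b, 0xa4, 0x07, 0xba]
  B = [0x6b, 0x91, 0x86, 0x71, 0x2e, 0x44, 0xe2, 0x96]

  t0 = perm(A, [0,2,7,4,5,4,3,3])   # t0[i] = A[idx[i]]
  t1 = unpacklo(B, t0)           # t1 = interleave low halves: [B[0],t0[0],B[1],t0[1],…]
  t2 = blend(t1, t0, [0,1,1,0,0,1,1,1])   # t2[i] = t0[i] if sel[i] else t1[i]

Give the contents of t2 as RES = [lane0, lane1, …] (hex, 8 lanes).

  t0: 4f 5a ba 0b a4 0b 68 68
  t1: 6b 4f 91 5a 86 ba 71 0b
  t2: 6b 5a ba 5a 86 0b 68 68

RES = [0x6b, 0x5a, 0xba, 0x5a, 0x86, 0x0b, 0x68, 0x68]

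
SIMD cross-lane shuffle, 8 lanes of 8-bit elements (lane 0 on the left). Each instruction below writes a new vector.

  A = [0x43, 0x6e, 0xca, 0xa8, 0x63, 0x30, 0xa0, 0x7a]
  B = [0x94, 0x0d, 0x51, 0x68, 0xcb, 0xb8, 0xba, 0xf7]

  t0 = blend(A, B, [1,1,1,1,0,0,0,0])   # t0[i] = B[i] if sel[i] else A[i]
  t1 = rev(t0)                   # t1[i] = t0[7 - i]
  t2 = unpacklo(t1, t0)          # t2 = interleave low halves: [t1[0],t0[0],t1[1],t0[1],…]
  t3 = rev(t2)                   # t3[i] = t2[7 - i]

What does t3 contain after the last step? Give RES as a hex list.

  t0: 94 0d 51 68 63 30 a0 7a
  t1: 7a a0 30 63 68 51 0d 94
  t2: 7a 94 a0 0d 30 51 63 68
  t3: 68 63 51 30 0d a0 94 7a

RES = [0x68, 0x63, 0x51, 0x30, 0x0d, 0xa0, 0x94, 0x7a]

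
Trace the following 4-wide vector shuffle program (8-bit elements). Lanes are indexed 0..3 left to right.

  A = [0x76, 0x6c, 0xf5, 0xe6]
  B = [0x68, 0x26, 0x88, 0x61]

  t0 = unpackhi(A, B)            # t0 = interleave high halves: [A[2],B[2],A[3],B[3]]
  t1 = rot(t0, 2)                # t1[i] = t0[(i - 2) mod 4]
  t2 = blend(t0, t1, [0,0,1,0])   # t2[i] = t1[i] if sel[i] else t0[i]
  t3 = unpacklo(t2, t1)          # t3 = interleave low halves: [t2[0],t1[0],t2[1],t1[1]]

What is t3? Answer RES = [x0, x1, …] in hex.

RES = [ 0xf5  0xe6  0x88  0x61 ]

  t0: f5 88 e6 61
  t1: e6 61 f5 88
  t2: f5 88 f5 61
  t3: f5 e6 88 61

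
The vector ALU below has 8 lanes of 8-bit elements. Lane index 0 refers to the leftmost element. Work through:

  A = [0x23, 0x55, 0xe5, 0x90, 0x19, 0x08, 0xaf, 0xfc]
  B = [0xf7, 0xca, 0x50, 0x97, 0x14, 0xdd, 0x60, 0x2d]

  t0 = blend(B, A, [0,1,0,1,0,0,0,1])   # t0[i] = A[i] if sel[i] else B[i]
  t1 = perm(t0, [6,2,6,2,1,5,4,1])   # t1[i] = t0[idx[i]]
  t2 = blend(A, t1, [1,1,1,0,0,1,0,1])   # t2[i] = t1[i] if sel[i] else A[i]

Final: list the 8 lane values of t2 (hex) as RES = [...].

RES = [ 0x60  0x50  0x60  0x90  0x19  0xdd  0xaf  0x55 ]

→ t0 |f7|55|50|90|14|dd|60|fc|
→ t1 |60|50|60|50|55|dd|14|55|
→ t2 |60|50|60|90|19|dd|af|55|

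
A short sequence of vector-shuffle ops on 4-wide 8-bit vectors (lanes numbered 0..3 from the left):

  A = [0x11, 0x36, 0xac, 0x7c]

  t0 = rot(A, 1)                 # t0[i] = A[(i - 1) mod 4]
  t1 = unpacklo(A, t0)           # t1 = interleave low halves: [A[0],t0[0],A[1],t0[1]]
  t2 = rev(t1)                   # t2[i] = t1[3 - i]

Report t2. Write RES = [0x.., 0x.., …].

→ t0 |7c|11|36|ac|
→ t1 |11|7c|36|11|
→ t2 |11|36|7c|11|

RES = [0x11, 0x36, 0x7c, 0x11]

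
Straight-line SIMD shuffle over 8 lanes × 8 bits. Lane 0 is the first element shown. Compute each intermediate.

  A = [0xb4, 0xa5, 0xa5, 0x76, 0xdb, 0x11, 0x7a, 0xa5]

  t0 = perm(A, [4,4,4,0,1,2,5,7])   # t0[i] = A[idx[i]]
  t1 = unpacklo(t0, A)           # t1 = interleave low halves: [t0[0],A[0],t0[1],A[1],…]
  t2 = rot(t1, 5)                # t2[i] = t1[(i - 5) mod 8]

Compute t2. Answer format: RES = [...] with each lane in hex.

→ t0 |db|db|db|b4|a5|a5|11|a5|
→ t1 |db|b4|db|a5|db|a5|b4|76|
→ t2 |a5|db|a5|b4|76|db|b4|db|

RES = [0xa5, 0xdb, 0xa5, 0xb4, 0x76, 0xdb, 0xb4, 0xdb]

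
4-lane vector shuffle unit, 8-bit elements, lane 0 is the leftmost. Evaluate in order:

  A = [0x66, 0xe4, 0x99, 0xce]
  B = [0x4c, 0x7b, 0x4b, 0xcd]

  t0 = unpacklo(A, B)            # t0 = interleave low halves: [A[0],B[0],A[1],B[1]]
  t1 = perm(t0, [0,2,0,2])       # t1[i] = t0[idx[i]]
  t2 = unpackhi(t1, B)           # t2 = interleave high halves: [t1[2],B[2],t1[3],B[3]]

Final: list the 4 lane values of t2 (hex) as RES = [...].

RES = [0x66, 0x4b, 0xe4, 0xcd]

→ t0 |66|4c|e4|7b|
→ t1 |66|e4|66|e4|
→ t2 |66|4b|e4|cd|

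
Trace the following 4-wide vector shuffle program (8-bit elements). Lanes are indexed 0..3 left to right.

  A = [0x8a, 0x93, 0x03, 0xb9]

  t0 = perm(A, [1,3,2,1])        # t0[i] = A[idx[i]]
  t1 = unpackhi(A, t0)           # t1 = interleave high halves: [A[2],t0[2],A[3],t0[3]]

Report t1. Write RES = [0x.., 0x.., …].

RES = [0x03, 0x03, 0xb9, 0x93]

→ t0 |93|b9|03|93|
→ t1 |03|03|b9|93|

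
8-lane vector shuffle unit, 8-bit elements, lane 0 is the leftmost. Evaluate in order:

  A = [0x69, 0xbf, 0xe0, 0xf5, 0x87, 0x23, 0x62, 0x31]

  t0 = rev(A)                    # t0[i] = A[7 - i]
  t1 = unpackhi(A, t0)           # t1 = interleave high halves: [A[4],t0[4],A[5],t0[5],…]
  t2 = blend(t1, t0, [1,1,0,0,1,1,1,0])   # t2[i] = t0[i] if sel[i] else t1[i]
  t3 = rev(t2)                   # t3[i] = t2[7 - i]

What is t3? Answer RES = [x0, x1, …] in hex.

  t0: 31 62 23 87 f5 e0 bf 69
  t1: 87 f5 23 e0 62 bf 31 69
  t2: 31 62 23 e0 f5 e0 bf 69
  t3: 69 bf e0 f5 e0 23 62 31

RES = [ 0x69  0xbf  0xe0  0xf5  0xe0  0x23  0x62  0x31 ]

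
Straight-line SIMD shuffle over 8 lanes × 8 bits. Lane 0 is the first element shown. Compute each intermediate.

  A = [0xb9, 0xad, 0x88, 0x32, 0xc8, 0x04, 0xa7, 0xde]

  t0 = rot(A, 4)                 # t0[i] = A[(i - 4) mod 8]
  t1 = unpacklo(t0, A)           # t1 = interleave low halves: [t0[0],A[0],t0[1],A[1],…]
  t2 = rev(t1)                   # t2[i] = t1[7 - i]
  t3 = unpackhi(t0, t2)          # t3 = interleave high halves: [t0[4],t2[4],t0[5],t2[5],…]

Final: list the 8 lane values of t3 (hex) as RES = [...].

RES = [ 0xb9  0xad  0xad  0x04  0x88  0xb9  0x32  0xc8 ]

→ t0 |c8|04|a7|de|b9|ad|88|32|
→ t1 |c8|b9|04|ad|a7|88|de|32|
→ t2 |32|de|88|a7|ad|04|b9|c8|
→ t3 |b9|ad|ad|04|88|b9|32|c8|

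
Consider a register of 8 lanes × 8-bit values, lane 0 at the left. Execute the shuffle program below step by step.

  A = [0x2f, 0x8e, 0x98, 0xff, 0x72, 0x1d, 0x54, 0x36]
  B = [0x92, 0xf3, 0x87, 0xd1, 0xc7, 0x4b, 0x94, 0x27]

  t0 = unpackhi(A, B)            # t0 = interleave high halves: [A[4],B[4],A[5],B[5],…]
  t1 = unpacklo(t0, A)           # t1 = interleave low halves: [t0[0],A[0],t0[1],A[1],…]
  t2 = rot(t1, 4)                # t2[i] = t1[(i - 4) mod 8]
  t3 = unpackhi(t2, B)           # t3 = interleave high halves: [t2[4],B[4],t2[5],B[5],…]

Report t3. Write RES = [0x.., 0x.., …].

t0 = [0x72, 0xc7, 0x1d, 0x4b, 0x54, 0x94, 0x36, 0x27]
t1 = [0x72, 0x2f, 0xc7, 0x8e, 0x1d, 0x98, 0x4b, 0xff]
t2 = [0x1d, 0x98, 0x4b, 0xff, 0x72, 0x2f, 0xc7, 0x8e]
t3 = [0x72, 0xc7, 0x2f, 0x4b, 0xc7, 0x94, 0x8e, 0x27]

RES = [0x72, 0xc7, 0x2f, 0x4b, 0xc7, 0x94, 0x8e, 0x27]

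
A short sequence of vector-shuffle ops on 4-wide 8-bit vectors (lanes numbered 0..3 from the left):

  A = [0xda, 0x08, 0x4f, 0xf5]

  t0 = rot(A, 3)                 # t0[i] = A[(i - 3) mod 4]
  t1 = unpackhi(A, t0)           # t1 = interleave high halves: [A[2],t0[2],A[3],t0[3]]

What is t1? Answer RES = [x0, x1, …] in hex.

t0 = [0x08, 0x4f, 0xf5, 0xda]
t1 = [0x4f, 0xf5, 0xf5, 0xda]

RES = [ 0x4f  0xf5  0xf5  0xda ]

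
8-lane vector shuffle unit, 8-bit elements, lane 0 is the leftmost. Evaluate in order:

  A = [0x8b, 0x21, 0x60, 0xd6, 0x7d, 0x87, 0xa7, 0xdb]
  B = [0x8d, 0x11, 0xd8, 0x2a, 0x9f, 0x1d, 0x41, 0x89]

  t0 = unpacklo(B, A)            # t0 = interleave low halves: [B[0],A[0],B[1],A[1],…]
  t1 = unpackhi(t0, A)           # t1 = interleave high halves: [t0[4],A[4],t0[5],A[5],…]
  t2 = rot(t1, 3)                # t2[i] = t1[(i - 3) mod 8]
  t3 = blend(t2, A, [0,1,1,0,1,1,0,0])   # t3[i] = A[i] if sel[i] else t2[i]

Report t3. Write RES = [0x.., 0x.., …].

t0 = [0x8d, 0x8b, 0x11, 0x21, 0xd8, 0x60, 0x2a, 0xd6]
t1 = [0xd8, 0x7d, 0x60, 0x87, 0x2a, 0xa7, 0xd6, 0xdb]
t2 = [0xa7, 0xd6, 0xdb, 0xd8, 0x7d, 0x60, 0x87, 0x2a]
t3 = [0xa7, 0x21, 0x60, 0xd8, 0x7d, 0x87, 0x87, 0x2a]

RES = [0xa7, 0x21, 0x60, 0xd8, 0x7d, 0x87, 0x87, 0x2a]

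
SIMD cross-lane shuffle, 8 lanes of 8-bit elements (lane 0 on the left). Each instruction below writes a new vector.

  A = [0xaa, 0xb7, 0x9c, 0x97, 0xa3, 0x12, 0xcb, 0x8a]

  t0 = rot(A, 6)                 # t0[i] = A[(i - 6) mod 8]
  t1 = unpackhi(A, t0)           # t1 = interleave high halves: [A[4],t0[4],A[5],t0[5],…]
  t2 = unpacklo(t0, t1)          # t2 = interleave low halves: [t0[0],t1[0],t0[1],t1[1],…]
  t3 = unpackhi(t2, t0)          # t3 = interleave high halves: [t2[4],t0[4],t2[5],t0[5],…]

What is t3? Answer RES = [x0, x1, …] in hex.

RES = [ 0xa3  0xcb  0x12  0x8a  0x12  0xaa  0x8a  0xb7 ]

t0 = [0x9c, 0x97, 0xa3, 0x12, 0xcb, 0x8a, 0xaa, 0xb7]
t1 = [0xa3, 0xcb, 0x12, 0x8a, 0xcb, 0xaa, 0x8a, 0xb7]
t2 = [0x9c, 0xa3, 0x97, 0xcb, 0xa3, 0x12, 0x12, 0x8a]
t3 = [0xa3, 0xcb, 0x12, 0x8a, 0x12, 0xaa, 0x8a, 0xb7]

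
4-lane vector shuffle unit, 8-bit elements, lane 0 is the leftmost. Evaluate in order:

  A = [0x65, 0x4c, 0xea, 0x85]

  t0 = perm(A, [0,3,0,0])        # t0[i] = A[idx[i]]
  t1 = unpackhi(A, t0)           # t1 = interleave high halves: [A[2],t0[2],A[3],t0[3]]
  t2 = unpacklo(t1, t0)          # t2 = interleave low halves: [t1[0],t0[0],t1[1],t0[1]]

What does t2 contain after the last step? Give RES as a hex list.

RES = [ 0xea  0x65  0x65  0x85 ]

→ t0 |65|85|65|65|
→ t1 |ea|65|85|65|
→ t2 |ea|65|65|85|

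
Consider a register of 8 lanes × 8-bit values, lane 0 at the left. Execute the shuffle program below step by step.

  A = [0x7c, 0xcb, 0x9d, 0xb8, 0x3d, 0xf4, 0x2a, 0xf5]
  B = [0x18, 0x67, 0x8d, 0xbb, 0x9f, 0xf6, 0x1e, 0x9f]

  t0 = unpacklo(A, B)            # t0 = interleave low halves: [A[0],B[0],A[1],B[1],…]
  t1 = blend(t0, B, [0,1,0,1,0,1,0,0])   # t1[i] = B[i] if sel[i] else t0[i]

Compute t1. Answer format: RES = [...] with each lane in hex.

RES = [ 0x7c  0x67  0xcb  0xbb  0x9d  0xf6  0xb8  0xbb ]

  t0: 7c 18 cb 67 9d 8d b8 bb
  t1: 7c 67 cb bb 9d f6 b8 bb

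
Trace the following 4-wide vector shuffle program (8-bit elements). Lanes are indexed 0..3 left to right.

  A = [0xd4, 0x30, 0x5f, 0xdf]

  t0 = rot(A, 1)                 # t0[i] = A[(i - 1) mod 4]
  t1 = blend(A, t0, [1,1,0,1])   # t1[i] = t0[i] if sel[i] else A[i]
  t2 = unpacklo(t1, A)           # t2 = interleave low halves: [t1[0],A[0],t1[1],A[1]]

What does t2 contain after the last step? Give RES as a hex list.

RES = [0xdf, 0xd4, 0xd4, 0x30]

  t0: df d4 30 5f
  t1: df d4 5f 5f
  t2: df d4 d4 30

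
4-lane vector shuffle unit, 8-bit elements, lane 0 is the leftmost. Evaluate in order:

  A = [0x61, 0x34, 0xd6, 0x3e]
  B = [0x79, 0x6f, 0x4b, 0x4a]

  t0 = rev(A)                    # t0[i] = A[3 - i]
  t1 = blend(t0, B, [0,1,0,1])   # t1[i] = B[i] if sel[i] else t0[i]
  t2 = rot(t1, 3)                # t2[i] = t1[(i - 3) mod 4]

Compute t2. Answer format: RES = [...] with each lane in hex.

  t0: 3e d6 34 61
  t1: 3e 6f 34 4a
  t2: 6f 34 4a 3e

RES = [ 0x6f  0x34  0x4a  0x3e ]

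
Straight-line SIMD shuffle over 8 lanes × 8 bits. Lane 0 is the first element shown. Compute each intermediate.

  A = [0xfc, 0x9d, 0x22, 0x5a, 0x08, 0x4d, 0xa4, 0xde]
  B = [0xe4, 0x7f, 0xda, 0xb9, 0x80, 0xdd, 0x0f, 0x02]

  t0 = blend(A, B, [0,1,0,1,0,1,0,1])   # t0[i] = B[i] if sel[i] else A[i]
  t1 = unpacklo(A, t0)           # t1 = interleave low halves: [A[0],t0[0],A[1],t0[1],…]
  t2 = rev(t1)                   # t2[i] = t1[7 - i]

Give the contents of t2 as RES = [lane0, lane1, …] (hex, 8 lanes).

→ t0 |fc|7f|22|b9|08|dd|a4|02|
→ t1 |fc|fc|9d|7f|22|22|5a|b9|
→ t2 |b9|5a|22|22|7f|9d|fc|fc|

RES = [0xb9, 0x5a, 0x22, 0x22, 0x7f, 0x9d, 0xfc, 0xfc]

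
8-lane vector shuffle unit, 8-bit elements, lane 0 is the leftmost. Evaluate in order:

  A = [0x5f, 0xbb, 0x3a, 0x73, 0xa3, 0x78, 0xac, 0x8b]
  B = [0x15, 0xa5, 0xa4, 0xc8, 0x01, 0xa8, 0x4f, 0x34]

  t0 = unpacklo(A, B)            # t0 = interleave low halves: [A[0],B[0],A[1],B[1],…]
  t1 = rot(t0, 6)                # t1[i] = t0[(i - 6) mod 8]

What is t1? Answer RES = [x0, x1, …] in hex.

t0 = [0x5f, 0x15, 0xbb, 0xa5, 0x3a, 0xa4, 0x73, 0xc8]
t1 = [0xbb, 0xa5, 0x3a, 0xa4, 0x73, 0xc8, 0x5f, 0x15]

RES = [ 0xbb  0xa5  0x3a  0xa4  0x73  0xc8  0x5f  0x15 ]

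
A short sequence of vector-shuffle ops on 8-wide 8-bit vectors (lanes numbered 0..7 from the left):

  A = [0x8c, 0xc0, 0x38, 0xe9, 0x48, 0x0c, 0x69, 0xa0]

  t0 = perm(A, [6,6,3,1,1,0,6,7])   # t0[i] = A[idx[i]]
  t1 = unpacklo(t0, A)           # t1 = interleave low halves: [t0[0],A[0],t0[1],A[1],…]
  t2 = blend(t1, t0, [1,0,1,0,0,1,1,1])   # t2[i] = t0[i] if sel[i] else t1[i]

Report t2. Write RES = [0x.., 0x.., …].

RES = [ 0x69  0x8c  0xe9  0xc0  0xe9  0x8c  0x69  0xa0 ]

t0 = [0x69, 0x69, 0xe9, 0xc0, 0xc0, 0x8c, 0x69, 0xa0]
t1 = [0x69, 0x8c, 0x69, 0xc0, 0xe9, 0x38, 0xc0, 0xe9]
t2 = [0x69, 0x8c, 0xe9, 0xc0, 0xe9, 0x8c, 0x69, 0xa0]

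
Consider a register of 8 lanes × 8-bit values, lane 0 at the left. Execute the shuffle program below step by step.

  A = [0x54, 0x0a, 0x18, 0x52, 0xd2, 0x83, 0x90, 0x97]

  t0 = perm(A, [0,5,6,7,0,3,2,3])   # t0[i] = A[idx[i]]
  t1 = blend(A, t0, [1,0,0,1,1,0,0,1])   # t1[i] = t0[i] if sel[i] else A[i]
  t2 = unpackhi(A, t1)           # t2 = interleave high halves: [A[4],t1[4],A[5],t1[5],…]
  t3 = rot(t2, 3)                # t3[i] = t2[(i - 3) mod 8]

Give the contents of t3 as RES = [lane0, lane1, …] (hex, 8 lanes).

  t0: 54 83 90 97 54 52 18 52
  t1: 54 0a 18 97 54 83 90 52
  t2: d2 54 83 83 90 90 97 52
  t3: 90 97 52 d2 54 83 83 90

RES = [0x90, 0x97, 0x52, 0xd2, 0x54, 0x83, 0x83, 0x90]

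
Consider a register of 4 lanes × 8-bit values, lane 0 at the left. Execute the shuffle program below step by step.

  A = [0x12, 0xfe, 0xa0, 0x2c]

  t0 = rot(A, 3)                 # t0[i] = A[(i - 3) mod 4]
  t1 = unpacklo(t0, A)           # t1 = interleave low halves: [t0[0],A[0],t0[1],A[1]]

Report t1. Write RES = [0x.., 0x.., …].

RES = [0xfe, 0x12, 0xa0, 0xfe]

  t0: fe a0 2c 12
  t1: fe 12 a0 fe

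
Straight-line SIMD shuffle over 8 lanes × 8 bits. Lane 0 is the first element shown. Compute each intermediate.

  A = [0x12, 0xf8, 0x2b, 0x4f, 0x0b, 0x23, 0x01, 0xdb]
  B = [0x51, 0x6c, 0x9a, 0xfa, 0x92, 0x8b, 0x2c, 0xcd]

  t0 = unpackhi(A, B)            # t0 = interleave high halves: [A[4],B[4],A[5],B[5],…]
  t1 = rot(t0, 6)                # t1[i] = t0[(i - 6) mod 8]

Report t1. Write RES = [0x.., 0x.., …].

RES = [ 0x23  0x8b  0x01  0x2c  0xdb  0xcd  0x0b  0x92 ]

  t0: 0b 92 23 8b 01 2c db cd
  t1: 23 8b 01 2c db cd 0b 92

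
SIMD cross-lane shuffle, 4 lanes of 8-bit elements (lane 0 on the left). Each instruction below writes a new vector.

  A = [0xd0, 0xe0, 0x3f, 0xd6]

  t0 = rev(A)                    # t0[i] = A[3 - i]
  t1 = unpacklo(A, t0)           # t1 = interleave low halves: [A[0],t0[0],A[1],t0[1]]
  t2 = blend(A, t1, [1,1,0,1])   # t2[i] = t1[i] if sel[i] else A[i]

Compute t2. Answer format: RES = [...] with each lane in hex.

RES = [ 0xd0  0xd6  0x3f  0x3f ]

  t0: d6 3f e0 d0
  t1: d0 d6 e0 3f
  t2: d0 d6 3f 3f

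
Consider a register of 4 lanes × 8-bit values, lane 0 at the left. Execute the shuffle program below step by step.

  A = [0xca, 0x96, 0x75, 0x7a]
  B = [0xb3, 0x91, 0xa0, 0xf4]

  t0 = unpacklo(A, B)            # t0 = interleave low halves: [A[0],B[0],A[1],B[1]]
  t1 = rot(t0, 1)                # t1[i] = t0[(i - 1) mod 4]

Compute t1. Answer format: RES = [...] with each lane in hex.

RES = [ 0x91  0xca  0xb3  0x96 ]

t0 = [0xca, 0xb3, 0x96, 0x91]
t1 = [0x91, 0xca, 0xb3, 0x96]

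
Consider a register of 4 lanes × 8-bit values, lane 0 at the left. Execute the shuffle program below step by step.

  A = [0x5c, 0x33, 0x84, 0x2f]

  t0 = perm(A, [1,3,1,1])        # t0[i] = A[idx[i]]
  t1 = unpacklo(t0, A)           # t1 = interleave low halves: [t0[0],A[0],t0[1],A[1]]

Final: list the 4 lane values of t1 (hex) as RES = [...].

→ t0 |33|2f|33|33|
→ t1 |33|5c|2f|33|

RES = [0x33, 0x5c, 0x2f, 0x33]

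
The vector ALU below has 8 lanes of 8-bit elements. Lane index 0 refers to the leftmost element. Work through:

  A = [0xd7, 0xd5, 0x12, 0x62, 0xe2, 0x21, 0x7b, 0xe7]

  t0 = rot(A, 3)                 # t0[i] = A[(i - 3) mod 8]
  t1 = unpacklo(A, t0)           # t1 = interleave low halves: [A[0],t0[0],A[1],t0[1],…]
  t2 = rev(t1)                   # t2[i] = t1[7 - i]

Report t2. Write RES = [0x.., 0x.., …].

→ t0 |21|7b|e7|d7|d5|12|62|e2|
→ t1 |d7|21|d5|7b|12|e7|62|d7|
→ t2 |d7|62|e7|12|7b|d5|21|d7|

RES = [ 0xd7  0x62  0xe7  0x12  0x7b  0xd5  0x21  0xd7 ]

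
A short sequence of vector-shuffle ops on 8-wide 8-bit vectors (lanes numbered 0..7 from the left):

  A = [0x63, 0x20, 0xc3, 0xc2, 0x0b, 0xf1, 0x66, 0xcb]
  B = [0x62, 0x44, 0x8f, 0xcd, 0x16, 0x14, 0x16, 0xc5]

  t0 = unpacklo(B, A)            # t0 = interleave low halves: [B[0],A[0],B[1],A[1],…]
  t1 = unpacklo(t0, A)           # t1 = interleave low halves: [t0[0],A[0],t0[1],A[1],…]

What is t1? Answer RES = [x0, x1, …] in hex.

RES = [0x62, 0x63, 0x63, 0x20, 0x44, 0xc3, 0x20, 0xc2]

  t0: 62 63 44 20 8f c3 cd c2
  t1: 62 63 63 20 44 c3 20 c2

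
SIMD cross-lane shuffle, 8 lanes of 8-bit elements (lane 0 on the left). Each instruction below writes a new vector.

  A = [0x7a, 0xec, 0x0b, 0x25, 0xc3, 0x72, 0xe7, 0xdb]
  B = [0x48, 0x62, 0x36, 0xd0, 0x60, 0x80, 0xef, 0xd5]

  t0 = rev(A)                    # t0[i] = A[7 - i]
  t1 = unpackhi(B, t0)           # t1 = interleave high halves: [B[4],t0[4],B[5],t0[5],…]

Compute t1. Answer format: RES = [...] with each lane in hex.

RES = [ 0x60  0x25  0x80  0x0b  0xef  0xec  0xd5  0x7a ]

→ t0 |db|e7|72|c3|25|0b|ec|7a|
→ t1 |60|25|80|0b|ef|ec|d5|7a|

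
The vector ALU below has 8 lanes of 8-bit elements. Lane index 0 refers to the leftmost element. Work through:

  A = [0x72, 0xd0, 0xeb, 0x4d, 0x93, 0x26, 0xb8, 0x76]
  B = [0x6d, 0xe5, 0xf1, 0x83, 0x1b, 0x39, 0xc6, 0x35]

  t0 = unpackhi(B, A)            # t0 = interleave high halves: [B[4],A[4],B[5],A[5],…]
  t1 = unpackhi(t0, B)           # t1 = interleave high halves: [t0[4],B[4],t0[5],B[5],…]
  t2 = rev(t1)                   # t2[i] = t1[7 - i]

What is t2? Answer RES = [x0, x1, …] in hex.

RES = [0x35, 0x76, 0xc6, 0x35, 0x39, 0xb8, 0x1b, 0xc6]

t0 = [0x1b, 0x93, 0x39, 0x26, 0xc6, 0xb8, 0x35, 0x76]
t1 = [0xc6, 0x1b, 0xb8, 0x39, 0x35, 0xc6, 0x76, 0x35]
t2 = [0x35, 0x76, 0xc6, 0x35, 0x39, 0xb8, 0x1b, 0xc6]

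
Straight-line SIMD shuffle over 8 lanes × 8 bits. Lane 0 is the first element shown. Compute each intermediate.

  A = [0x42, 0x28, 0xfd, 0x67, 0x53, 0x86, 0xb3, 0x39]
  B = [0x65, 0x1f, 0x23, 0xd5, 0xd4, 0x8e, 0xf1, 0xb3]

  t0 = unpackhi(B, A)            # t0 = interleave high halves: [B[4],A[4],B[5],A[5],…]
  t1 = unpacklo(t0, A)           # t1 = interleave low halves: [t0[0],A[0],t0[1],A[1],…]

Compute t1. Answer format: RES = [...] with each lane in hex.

RES = [ 0xd4  0x42  0x53  0x28  0x8e  0xfd  0x86  0x67 ]

  t0: d4 53 8e 86 f1 b3 b3 39
  t1: d4 42 53 28 8e fd 86 67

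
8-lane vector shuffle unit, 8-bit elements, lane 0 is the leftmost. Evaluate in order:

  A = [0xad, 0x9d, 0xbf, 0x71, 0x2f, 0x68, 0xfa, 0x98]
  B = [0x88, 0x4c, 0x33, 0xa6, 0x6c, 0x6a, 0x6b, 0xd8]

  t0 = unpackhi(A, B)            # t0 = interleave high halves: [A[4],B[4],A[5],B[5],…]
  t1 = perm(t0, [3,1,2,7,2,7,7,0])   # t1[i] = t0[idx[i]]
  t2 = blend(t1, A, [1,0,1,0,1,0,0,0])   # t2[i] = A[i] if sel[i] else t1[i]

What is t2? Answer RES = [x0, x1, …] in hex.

t0 = [0x2f, 0x6c, 0x68, 0x6a, 0xfa, 0x6b, 0x98, 0xd8]
t1 = [0x6a, 0x6c, 0x68, 0xd8, 0x68, 0xd8, 0xd8, 0x2f]
t2 = [0xad, 0x6c, 0xbf, 0xd8, 0x2f, 0xd8, 0xd8, 0x2f]

RES = [0xad, 0x6c, 0xbf, 0xd8, 0x2f, 0xd8, 0xd8, 0x2f]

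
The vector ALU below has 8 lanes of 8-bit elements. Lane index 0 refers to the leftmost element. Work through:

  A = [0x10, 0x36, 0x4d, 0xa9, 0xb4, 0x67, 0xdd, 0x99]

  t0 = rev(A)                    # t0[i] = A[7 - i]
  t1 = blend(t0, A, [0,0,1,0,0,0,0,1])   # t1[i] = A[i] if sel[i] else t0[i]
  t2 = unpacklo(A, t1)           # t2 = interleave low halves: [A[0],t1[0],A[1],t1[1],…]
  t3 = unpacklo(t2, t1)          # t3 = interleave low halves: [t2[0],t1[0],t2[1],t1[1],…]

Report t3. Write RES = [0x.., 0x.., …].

RES = [ 0x10  0x99  0x99  0xdd  0x36  0x4d  0xdd  0xb4 ]

t0 = [0x99, 0xdd, 0x67, 0xb4, 0xa9, 0x4d, 0x36, 0x10]
t1 = [0x99, 0xdd, 0x4d, 0xb4, 0xa9, 0x4d, 0x36, 0x99]
t2 = [0x10, 0x99, 0x36, 0xdd, 0x4d, 0x4d, 0xa9, 0xb4]
t3 = [0x10, 0x99, 0x99, 0xdd, 0x36, 0x4d, 0xdd, 0xb4]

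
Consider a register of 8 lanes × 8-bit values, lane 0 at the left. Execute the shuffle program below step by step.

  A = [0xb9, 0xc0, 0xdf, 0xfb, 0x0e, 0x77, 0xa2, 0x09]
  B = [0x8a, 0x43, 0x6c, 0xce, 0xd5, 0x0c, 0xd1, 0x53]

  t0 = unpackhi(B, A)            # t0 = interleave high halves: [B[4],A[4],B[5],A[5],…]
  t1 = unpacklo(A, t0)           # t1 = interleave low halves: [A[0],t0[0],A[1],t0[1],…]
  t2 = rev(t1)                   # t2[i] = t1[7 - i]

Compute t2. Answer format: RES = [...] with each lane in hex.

→ t0 |d5|0e|0c|77|d1|a2|53|09|
→ t1 |b9|d5|c0|0e|df|0c|fb|77|
→ t2 |77|fb|0c|df|0e|c0|d5|b9|

RES = [ 0x77  0xfb  0x0c  0xdf  0x0e  0xc0  0xd5  0xb9 ]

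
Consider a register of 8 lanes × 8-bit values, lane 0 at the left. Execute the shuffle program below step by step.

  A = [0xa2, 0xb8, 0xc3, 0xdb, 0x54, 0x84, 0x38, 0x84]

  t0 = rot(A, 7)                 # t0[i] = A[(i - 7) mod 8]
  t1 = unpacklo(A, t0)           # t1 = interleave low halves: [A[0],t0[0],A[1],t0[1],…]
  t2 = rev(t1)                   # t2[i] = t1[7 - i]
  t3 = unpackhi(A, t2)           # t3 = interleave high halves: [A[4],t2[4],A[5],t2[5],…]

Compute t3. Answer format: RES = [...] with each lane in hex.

RES = [ 0x54  0xc3  0x84  0xb8  0x38  0xb8  0x84  0xa2 ]

t0 = [0xb8, 0xc3, 0xdb, 0x54, 0x84, 0x38, 0x84, 0xa2]
t1 = [0xa2, 0xb8, 0xb8, 0xc3, 0xc3, 0xdb, 0xdb, 0x54]
t2 = [0x54, 0xdb, 0xdb, 0xc3, 0xc3, 0xb8, 0xb8, 0xa2]
t3 = [0x54, 0xc3, 0x84, 0xb8, 0x38, 0xb8, 0x84, 0xa2]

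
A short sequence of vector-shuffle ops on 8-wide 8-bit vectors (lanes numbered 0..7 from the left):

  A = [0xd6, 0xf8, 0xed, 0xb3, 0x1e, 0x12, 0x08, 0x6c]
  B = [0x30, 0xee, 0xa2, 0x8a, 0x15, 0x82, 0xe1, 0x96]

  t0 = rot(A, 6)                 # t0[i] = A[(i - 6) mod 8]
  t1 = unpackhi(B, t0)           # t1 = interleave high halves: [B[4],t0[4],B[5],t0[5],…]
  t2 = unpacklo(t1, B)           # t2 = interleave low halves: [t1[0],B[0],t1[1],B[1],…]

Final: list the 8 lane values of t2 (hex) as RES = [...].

RES = [ 0x15  0x30  0x08  0xee  0x82  0xa2  0x6c  0x8a ]

  t0: ed b3 1e 12 08 6c d6 f8
  t1: 15 08 82 6c e1 d6 96 f8
  t2: 15 30 08 ee 82 a2 6c 8a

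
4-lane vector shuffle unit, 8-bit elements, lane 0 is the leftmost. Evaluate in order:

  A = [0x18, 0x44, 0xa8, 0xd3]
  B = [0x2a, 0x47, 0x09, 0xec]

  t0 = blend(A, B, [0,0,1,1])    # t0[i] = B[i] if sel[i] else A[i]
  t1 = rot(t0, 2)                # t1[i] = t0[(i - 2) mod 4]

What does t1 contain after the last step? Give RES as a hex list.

t0 = [0x18, 0x44, 0x09, 0xec]
t1 = [0x09, 0xec, 0x18, 0x44]

RES = [ 0x09  0xec  0x18  0x44 ]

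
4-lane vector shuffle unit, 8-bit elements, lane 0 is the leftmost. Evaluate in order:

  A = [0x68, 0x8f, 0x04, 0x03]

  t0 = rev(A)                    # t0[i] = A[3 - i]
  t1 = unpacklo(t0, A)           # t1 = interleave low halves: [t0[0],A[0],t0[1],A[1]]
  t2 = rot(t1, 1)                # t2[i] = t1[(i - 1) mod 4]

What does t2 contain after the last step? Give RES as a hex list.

RES = [0x8f, 0x03, 0x68, 0x04]

t0 = [0x03, 0x04, 0x8f, 0x68]
t1 = [0x03, 0x68, 0x04, 0x8f]
t2 = [0x8f, 0x03, 0x68, 0x04]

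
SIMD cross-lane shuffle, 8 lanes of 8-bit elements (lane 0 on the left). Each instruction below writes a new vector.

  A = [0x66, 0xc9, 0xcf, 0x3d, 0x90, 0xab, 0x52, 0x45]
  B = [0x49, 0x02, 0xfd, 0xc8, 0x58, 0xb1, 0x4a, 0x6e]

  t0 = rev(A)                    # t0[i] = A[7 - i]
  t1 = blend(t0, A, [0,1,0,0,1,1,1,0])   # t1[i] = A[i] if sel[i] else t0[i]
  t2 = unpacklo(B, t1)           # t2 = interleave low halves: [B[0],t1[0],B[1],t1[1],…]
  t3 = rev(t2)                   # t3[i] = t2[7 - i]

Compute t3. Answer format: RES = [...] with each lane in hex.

→ t0 |45|52|ab|90|3d|cf|c9|66|
→ t1 |45|c9|ab|90|90|ab|52|66|
→ t2 |49|45|02|c9|fd|ab|c8|90|
→ t3 |90|c8|ab|fd|c9|02|45|49|

RES = [0x90, 0xc8, 0xab, 0xfd, 0xc9, 0x02, 0x45, 0x49]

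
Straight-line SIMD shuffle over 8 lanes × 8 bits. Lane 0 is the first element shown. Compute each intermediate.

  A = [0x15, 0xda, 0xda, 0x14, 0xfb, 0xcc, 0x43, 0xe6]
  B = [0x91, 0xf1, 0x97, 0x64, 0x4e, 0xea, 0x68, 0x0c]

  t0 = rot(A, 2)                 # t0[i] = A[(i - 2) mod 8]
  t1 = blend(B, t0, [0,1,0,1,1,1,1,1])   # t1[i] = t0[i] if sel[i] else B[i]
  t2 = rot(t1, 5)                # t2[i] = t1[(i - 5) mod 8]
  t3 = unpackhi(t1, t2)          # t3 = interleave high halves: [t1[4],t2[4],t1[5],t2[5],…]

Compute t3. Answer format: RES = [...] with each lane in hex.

  t0: 43 e6 15 da da 14 fb cc
  t1: 91 e6 97 da da 14 fb cc
  t2: da da 14 fb cc 91 e6 97
  t3: da cc 14 91 fb e6 cc 97

RES = [0xda, 0xcc, 0x14, 0x91, 0xfb, 0xe6, 0xcc, 0x97]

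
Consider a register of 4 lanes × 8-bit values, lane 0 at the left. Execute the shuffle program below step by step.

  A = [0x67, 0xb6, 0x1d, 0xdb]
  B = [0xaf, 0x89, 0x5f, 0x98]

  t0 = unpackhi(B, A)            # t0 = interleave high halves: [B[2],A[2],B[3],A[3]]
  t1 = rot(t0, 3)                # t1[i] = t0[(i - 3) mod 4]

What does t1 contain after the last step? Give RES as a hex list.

t0 = [0x5f, 0x1d, 0x98, 0xdb]
t1 = [0x1d, 0x98, 0xdb, 0x5f]

RES = [ 0x1d  0x98  0xdb  0x5f ]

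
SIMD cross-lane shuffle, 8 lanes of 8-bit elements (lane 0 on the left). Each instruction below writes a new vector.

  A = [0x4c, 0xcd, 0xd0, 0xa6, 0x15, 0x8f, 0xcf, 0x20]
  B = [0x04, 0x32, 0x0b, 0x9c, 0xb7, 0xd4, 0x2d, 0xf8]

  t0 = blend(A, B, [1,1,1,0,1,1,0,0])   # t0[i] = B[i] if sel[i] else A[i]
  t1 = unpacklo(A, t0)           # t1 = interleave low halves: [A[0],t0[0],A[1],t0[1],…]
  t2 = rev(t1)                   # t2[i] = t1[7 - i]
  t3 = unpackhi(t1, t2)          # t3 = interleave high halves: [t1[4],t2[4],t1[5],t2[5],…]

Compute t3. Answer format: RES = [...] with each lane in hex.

RES = [ 0xd0  0x32  0x0b  0xcd  0xa6  0x04  0xa6  0x4c ]

  t0: 04 32 0b a6 b7 d4 cf 20
  t1: 4c 04 cd 32 d0 0b a6 a6
  t2: a6 a6 0b d0 32 cd 04 4c
  t3: d0 32 0b cd a6 04 a6 4c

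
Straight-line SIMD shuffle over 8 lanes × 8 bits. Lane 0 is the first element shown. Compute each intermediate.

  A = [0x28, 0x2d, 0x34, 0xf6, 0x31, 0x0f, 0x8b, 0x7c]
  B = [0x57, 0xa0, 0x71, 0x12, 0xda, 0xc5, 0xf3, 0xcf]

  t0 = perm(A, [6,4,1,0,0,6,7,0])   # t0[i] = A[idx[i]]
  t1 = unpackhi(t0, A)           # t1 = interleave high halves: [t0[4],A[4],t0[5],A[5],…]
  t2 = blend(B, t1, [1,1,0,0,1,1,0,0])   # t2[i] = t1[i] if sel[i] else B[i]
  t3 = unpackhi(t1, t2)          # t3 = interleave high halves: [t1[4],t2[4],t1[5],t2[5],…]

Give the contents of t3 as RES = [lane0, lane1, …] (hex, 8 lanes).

RES = [0x7c, 0x7c, 0x8b, 0x8b, 0x28, 0xf3, 0x7c, 0xcf]

t0 = [0x8b, 0x31, 0x2d, 0x28, 0x28, 0x8b, 0x7c, 0x28]
t1 = [0x28, 0x31, 0x8b, 0x0f, 0x7c, 0x8b, 0x28, 0x7c]
t2 = [0x28, 0x31, 0x71, 0x12, 0x7c, 0x8b, 0xf3, 0xcf]
t3 = [0x7c, 0x7c, 0x8b, 0x8b, 0x28, 0xf3, 0x7c, 0xcf]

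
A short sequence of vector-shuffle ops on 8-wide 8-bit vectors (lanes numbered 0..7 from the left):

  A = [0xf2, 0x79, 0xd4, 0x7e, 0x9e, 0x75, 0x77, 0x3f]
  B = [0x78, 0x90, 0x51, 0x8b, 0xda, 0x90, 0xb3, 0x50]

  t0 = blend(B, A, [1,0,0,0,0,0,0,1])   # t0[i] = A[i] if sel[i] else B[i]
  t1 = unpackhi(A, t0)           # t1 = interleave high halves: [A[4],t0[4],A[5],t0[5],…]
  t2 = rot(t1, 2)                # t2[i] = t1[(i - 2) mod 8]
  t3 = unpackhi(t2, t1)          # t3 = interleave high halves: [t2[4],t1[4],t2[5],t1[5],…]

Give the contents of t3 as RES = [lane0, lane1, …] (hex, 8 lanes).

RES = [0x75, 0x77, 0x90, 0xb3, 0x77, 0x3f, 0xb3, 0x3f]

t0 = [0xf2, 0x90, 0x51, 0x8b, 0xda, 0x90, 0xb3, 0x3f]
t1 = [0x9e, 0xda, 0x75, 0x90, 0x77, 0xb3, 0x3f, 0x3f]
t2 = [0x3f, 0x3f, 0x9e, 0xda, 0x75, 0x90, 0x77, 0xb3]
t3 = [0x75, 0x77, 0x90, 0xb3, 0x77, 0x3f, 0xb3, 0x3f]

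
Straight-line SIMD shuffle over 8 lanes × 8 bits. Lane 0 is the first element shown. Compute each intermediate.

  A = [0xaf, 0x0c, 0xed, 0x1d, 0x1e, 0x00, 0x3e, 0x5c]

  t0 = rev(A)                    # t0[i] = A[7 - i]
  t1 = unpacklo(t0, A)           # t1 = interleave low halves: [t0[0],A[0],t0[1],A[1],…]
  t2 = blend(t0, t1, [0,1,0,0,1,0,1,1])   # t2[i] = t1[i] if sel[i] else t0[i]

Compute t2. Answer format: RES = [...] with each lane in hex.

t0 = [0x5c, 0x3e, 0x00, 0x1e, 0x1d, 0xed, 0x0c, 0xaf]
t1 = [0x5c, 0xaf, 0x3e, 0x0c, 0x00, 0xed, 0x1e, 0x1d]
t2 = [0x5c, 0xaf, 0x00, 0x1e, 0x00, 0xed, 0x1e, 0x1d]

RES = [ 0x5c  0xaf  0x00  0x1e  0x00  0xed  0x1e  0x1d ]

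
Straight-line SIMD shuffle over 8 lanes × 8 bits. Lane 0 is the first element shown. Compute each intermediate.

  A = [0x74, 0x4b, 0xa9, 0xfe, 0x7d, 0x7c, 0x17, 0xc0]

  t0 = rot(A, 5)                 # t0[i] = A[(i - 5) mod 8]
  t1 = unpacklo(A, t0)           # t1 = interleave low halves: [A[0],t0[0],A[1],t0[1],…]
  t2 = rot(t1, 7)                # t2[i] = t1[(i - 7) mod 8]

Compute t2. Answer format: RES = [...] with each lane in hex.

RES = [0xfe, 0x4b, 0x7d, 0xa9, 0x7c, 0xfe, 0x17, 0x74]

→ t0 |fe|7d|7c|17|c0|74|4b|a9|
→ t1 |74|fe|4b|7d|a9|7c|fe|17|
→ t2 |fe|4b|7d|a9|7c|fe|17|74|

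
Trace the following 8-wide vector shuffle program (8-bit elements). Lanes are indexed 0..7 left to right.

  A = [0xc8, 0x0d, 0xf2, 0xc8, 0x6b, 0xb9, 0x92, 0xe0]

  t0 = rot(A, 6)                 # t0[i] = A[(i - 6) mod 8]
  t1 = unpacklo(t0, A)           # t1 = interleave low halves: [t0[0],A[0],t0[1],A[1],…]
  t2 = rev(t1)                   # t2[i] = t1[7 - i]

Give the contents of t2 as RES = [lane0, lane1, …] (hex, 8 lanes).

RES = [ 0xc8  0xb9  0xf2  0x6b  0x0d  0xc8  0xc8  0xf2 ]

t0 = [0xf2, 0xc8, 0x6b, 0xb9, 0x92, 0xe0, 0xc8, 0x0d]
t1 = [0xf2, 0xc8, 0xc8, 0x0d, 0x6b, 0xf2, 0xb9, 0xc8]
t2 = [0xc8, 0xb9, 0xf2, 0x6b, 0x0d, 0xc8, 0xc8, 0xf2]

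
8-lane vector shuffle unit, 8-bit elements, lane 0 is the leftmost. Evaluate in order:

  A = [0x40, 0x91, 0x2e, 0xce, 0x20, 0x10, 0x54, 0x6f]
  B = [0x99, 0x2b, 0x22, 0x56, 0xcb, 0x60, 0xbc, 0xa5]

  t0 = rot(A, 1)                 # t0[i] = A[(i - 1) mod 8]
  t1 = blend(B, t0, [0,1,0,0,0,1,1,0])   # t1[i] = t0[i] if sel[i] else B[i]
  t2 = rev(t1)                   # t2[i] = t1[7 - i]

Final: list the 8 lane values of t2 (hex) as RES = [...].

RES = [ 0xa5  0x10  0x20  0xcb  0x56  0x22  0x40  0x99 ]

  t0: 6f 40 91 2e ce 20 10 54
  t1: 99 40 22 56 cb 20 10 a5
  t2: a5 10 20 cb 56 22 40 99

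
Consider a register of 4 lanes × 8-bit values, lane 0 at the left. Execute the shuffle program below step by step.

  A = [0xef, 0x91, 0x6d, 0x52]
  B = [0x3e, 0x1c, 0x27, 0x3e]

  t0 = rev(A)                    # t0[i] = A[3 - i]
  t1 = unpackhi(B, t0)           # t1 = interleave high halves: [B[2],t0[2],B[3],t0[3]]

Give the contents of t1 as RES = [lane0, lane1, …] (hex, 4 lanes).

→ t0 |52|6d|91|ef|
→ t1 |27|91|3e|ef|

RES = [ 0x27  0x91  0x3e  0xef ]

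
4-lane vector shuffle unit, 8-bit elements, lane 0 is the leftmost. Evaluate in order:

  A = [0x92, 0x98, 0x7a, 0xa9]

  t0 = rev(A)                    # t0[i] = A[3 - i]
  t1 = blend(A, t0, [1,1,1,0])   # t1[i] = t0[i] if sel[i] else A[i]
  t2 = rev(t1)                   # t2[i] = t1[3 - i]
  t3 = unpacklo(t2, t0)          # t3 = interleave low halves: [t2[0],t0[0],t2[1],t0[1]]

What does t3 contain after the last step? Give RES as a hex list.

RES = [ 0xa9  0xa9  0x98  0x7a ]

→ t0 |a9|7a|98|92|
→ t1 |a9|7a|98|a9|
→ t2 |a9|98|7a|a9|
→ t3 |a9|a9|98|7a|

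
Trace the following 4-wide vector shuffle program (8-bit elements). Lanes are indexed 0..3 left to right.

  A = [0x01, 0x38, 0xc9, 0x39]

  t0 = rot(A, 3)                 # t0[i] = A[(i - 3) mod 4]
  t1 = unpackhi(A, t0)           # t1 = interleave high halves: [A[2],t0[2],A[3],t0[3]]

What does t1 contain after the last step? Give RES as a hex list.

t0 = [0x38, 0xc9, 0x39, 0x01]
t1 = [0xc9, 0x39, 0x39, 0x01]

RES = [0xc9, 0x39, 0x39, 0x01]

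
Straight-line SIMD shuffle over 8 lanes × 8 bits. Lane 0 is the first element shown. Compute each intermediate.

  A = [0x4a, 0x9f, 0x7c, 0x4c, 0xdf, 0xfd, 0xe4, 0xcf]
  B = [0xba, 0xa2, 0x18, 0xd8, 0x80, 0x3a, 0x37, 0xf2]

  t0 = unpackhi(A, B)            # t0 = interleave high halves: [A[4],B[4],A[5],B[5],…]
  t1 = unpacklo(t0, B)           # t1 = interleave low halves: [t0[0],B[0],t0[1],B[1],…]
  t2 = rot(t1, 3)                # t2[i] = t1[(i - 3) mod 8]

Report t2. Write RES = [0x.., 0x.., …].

RES = [ 0x18  0x3a  0xd8  0xdf  0xba  0x80  0xa2  0xfd ]

  t0: df 80 fd 3a e4 37 cf f2
  t1: df ba 80 a2 fd 18 3a d8
  t2: 18 3a d8 df ba 80 a2 fd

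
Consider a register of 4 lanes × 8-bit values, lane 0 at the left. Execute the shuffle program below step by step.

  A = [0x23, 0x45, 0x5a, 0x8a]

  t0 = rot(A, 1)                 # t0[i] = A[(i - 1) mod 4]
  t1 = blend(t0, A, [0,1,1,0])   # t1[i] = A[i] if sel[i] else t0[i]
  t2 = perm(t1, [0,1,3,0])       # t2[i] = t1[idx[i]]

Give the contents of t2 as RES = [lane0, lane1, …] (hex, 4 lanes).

t0 = [0x8a, 0x23, 0x45, 0x5a]
t1 = [0x8a, 0x45, 0x5a, 0x5a]
t2 = [0x8a, 0x45, 0x5a, 0x8a]

RES = [0x8a, 0x45, 0x5a, 0x8a]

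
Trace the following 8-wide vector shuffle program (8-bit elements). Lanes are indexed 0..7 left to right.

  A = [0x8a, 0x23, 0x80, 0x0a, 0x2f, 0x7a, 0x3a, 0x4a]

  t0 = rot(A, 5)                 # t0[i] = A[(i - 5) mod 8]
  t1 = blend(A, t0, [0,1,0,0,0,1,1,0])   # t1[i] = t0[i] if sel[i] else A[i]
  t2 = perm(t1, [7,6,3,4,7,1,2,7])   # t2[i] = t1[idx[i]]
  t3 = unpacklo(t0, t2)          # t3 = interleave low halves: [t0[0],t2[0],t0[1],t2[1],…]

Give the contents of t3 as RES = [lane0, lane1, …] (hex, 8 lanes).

→ t0 |0a|2f|7a|3a|4a|8a|23|80|
→ t1 |8a|2f|80|0a|2f|8a|23|4a|
→ t2 |4a|23|0a|2f|4a|2f|80|4a|
→ t3 |0a|4a|2f|23|7a|0a|3a|2f|

RES = [ 0x0a  0x4a  0x2f  0x23  0x7a  0x0a  0x3a  0x2f ]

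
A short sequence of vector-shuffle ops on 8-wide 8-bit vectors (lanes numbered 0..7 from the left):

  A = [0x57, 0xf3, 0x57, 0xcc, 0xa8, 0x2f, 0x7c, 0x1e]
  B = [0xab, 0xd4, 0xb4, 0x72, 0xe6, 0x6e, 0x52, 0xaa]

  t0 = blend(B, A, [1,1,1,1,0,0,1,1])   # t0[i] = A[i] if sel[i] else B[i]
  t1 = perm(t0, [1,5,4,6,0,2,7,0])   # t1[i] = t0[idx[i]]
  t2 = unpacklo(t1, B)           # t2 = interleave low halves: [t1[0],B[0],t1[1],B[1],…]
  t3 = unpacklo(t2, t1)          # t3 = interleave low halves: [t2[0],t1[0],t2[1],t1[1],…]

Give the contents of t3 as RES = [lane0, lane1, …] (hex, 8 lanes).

t0 = [0x57, 0xf3, 0x57, 0xcc, 0xe6, 0x6e, 0x7c, 0x1e]
t1 = [0xf3, 0x6e, 0xe6, 0x7c, 0x57, 0x57, 0x1e, 0x57]
t2 = [0xf3, 0xab, 0x6e, 0xd4, 0xe6, 0xb4, 0x7c, 0x72]
t3 = [0xf3, 0xf3, 0xab, 0x6e, 0x6e, 0xe6, 0xd4, 0x7c]

RES = [0xf3, 0xf3, 0xab, 0x6e, 0x6e, 0xe6, 0xd4, 0x7c]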